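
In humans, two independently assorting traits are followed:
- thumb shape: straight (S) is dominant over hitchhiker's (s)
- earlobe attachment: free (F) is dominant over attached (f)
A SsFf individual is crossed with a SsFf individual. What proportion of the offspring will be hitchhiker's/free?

Dihybrid cross SsFf × SsFf — consider each gene separately:
thumb shape: Ss × Ss → 1 SS, 2 Ss, 1 ss → 3 S_ : 1 ss (out of 4)
earlobe attachment: Ff × Ff → 1 FF, 2 Ff, 1 ff → 3 F_ : 1 ff (out of 4)
Combine (counts out of 4 × 4 = 16): straight/free (S_F_) = 3×3 = 9; straight/attached (S_ff) = 3×1 = 3; hitchhiker's/free (ssF_) = 1×3 = 3; hitchhiker's/attached (ssff) = 1×1 = 1
Phenotype counts (out of 16): 9 straight/free, 3 straight/attached, 3 hitchhiker's/free, 1 hitchhiker's/attached
hitchhiker's/free: 3 out of 16
Probability: 3/16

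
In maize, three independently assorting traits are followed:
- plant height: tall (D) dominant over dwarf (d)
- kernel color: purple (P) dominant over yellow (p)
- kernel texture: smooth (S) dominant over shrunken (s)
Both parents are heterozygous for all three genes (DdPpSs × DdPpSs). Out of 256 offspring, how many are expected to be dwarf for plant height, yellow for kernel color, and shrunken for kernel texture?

Trihybrid cross: DdPpSs × DdPpSs
Each trait segregates independently with a 3:1 phenotypic ratio, so each gene contributes 3/4 (dominant) or 1/4 (recessive).
Target: dwarf (plant height), yellow (kernel color), shrunken (kernel texture)
Probability = product of independent per-trait probabilities
= 1/4 × 1/4 × 1/4 = 1/64
Expected count = 1/64 × 256 = 4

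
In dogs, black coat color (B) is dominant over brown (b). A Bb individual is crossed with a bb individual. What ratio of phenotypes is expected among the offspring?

Punnett square for Bb × bb:
Offspring genotypes: 2 Bb, 2 bb
black: 2, brown: 2
Ratio: 1:1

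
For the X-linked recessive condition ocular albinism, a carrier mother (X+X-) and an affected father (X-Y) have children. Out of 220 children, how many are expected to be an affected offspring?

Cross: X+X- × X-Y
Offspring: 1 X+X-, 1 X+Y, 1 X-X-, 1 X-Y
Probability of an affected offspring: 2/4 = 1/2
Expected count = 1/2 × 220 = 110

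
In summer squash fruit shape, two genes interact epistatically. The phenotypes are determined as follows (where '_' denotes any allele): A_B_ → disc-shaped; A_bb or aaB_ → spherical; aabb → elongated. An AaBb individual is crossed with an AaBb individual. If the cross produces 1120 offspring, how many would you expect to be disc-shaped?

Cross: AaBb × AaBb — consider each gene separately:
A gene: Aa × Aa → 1 AA, 2 Aa, 1 aa → 3 A_ : 1 aa (out of 4)
B gene: Bb × Bb → 1 BB, 2 Bb, 1 bb → 3 B_ : 1 bb (out of 4)
Genotype classes (out of 4 × 4 = 16): A_B_ = 3×3 = 9; A_bb = 3×1 = 3; aaB_ = 1×3 = 3; aabb = 1×1 = 1
Apply the phenotype rules: A_B_ (9) → disc-shaped; A_bb (3) + aaB_ (3) → spherical; aabb (1) → elongated
Phenotype counts (out of 16): 9 disc-shaped, 6 spherical, 1 elongated
disc-shaped: 9 out of 16 → fraction 9/16
Expected count = 9/16 × 1120 = 630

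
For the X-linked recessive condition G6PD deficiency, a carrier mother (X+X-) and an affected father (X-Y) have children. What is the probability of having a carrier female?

Cross: X+X- × X-Y
Offspring: 1 X+X-, 1 X+Y, 1 X-X-, 1 X-Y
Probability of a carrier female: 1/4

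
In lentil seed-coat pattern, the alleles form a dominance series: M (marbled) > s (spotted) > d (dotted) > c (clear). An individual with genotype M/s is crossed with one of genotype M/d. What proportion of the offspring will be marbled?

Cross: M/s × M/d
Allele dominance: M > s > d > c
Offspring genotypes: 1 M/M, 1 M/d, 1 M/s, 1 s/d
Phenotype counts: 3 marbled, 1 spotted
marbled: 3 out of 4
Probability: 3/4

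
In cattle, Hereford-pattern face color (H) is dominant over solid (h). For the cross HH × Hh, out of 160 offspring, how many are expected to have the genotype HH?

Punnett square for HH × Hh:
Offspring genotypes: 2 HH, 2 Hh
Total offspring: 4
Count with target: 2
Probability: 2/4 = 1/2
Expected count = 1/2 × 160 = 80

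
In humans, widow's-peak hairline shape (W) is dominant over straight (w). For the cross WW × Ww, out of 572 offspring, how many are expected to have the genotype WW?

Punnett square for WW × Ww:
Offspring genotypes: 2 WW, 2 Ww
Total offspring: 4
Count with target: 2
Probability: 2/4 = 1/2
Expected count = 1/2 × 572 = 286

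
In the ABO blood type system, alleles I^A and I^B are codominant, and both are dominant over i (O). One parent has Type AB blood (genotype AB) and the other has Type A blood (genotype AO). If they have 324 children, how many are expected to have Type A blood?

Cross: AB × AO
Possible offspring genotypes: 1 AA, 1 AO, 1 AB, 1 BO
Blood type counts: 2 Type A, 1 Type AB, 1 Type B
Probability of Type A: 2/4 = 1/2
Expected count = 1/2 × 324 = 162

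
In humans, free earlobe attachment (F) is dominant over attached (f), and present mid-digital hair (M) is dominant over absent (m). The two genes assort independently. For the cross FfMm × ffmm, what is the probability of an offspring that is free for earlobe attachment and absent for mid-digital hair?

Dihybrid cross FfMm × ffmm — consider each gene separately:
earlobe attachment: Ff × ff → 2 Ff, 2 ff → 2 F_ : 2 ff (out of 4)
mid-digital hair: Mm × mm → 2 Mm, 2 mm → 2 M_ : 2 mm (out of 4)
Looking for: free (F_) and absent (mm)
P(free) = 2/4, P(absent) = 2/4
P(both) = 2/4 × 2/4 = 4/16 = 1/4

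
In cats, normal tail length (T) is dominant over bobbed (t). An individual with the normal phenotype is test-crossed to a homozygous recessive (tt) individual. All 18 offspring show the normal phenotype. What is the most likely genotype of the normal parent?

Test cross: ? × tt
All offspring are normal.
If the unknown parent were heterozygous (Tt), about half of 18 offspring would be bobbed; none are. The unknown parent is most likely homozygous dominant (TT).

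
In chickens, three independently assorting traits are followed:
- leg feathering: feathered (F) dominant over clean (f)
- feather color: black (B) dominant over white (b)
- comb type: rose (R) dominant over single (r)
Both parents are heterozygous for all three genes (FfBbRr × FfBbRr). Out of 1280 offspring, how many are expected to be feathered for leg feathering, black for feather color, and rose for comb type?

Trihybrid cross: FfBbRr × FfBbRr
Each trait segregates independently with a 3:1 phenotypic ratio, so each gene contributes 3/4 (dominant) or 1/4 (recessive).
Target: feathered (leg feathering), black (feather color), rose (comb type)
Probability = product of independent per-trait probabilities
= 3/4 × 3/4 × 3/4 = 27/64
Expected count = 27/64 × 1280 = 540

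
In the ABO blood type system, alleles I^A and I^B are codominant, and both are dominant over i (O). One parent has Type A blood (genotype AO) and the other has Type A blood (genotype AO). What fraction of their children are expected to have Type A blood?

Cross: AO × AO
Possible offspring genotypes: 1 AA, 2 AO, 1 OO
Blood type counts: 3 Type A, 1 Type O
Probability of Type A: 3/4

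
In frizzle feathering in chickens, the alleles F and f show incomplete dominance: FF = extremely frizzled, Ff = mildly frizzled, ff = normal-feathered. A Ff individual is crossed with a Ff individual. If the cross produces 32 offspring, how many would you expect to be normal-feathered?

Punnett square for Ff × Ff:
Offspring genotypes: 1 FF, 2 Ff, 1 ff
Phenotype counts: 1 extremely frizzled, 2 mildly frizzled, 1 normal-feathered
normal-feathered: 1 out of 4 → fraction 1/4
Expected count = 1/4 × 32 = 8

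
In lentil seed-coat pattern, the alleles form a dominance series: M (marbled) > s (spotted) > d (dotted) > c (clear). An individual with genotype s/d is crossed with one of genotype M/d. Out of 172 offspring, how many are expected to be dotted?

Cross: s/d × M/d
Allele dominance: M > s > d > c
Offspring genotypes: 1 M/s, 1 s/d, 1 M/d, 1 d/d
Phenotype counts: 2 marbled, 1 spotted, 1 dotted
dotted: 1 out of 4 → fraction 1/4
Expected count = 1/4 × 172 = 43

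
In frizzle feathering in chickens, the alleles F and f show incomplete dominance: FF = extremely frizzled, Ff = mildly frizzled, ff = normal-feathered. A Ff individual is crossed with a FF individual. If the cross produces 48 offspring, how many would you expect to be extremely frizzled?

Punnett square for Ff × FF:
Offspring genotypes: 2 FF, 2 Ff
Phenotype counts: 2 extremely frizzled, 2 mildly frizzled
extremely frizzled: 2 out of 4 → fraction 1/2
Expected count = 1/2 × 48 = 24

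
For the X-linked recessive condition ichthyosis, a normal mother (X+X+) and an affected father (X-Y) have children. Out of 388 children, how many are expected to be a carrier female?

Cross: X+X+ × X-Y
Offspring: 2 X+X-, 2 X+Y
Probability of a carrier female: 2/4 = 1/2
Expected count = 1/2 × 388 = 194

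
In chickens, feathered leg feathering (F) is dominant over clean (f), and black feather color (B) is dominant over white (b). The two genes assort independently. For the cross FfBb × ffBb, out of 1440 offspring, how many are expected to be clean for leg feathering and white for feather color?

Dihybrid cross FfBb × ffBb — consider each gene separately:
leg feathering: Ff × ff → 2 Ff, 2 ff → 2 F_ : 2 ff (out of 4)
feather color: Bb × Bb → 1 BB, 2 Bb, 1 bb → 3 B_ : 1 bb (out of 4)
Looking for: clean (ff) and white (bb)
P(clean) = 2/4, P(white) = 1/4
P(both) = 2/4 × 1/4 = 2/16 = 1/8
Expected count = 1/8 × 1440 = 180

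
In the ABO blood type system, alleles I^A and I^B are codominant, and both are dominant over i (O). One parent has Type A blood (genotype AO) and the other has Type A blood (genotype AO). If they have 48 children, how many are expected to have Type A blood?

Cross: AO × AO
Possible offspring genotypes: 1 AA, 2 AO, 1 OO
Blood type counts: 3 Type A, 1 Type O
Probability of Type A: 3/4
Expected count = 3/4 × 48 = 36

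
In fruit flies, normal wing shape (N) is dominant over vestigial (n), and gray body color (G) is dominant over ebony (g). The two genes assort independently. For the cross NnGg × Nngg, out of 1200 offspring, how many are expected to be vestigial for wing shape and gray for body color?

Dihybrid cross NnGg × Nngg — consider each gene separately:
wing shape: Nn × Nn → 1 NN, 2 Nn, 1 nn → 3 N_ : 1 nn (out of 4)
body color: Gg × gg → 2 Gg, 2 gg → 2 G_ : 2 gg (out of 4)
Looking for: vestigial (nn) and gray (G_)
P(vestigial) = 1/4, P(gray) = 2/4
P(both) = 1/4 × 2/4 = 2/16 = 1/8
Expected count = 1/8 × 1200 = 150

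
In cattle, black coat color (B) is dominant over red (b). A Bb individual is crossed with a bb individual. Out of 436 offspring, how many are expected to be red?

Punnett square for Bb × bb:
Offspring genotypes: 2 Bb, 2 bb
black: 2, red: 2
red: 2 out of 4 → fraction 1/2
Expected count = 1/2 × 436 = 218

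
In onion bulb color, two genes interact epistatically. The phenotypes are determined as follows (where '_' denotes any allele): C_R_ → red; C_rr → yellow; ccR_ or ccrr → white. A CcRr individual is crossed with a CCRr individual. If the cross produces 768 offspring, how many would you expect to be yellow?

Cross: CcRr × CCRr — consider each gene separately:
C gene: Cc × CC → 2 CC, 2 Cc → 4 C_ (out of 4)
R gene: Rr × Rr → 1 RR, 2 Rr, 1 rr → 3 R_ : 1 rr (out of 4)
Genotype classes (out of 4 × 4 = 16): C_R_ = 4×3 = 12; C_rr = 4×1 = 4
Apply the phenotype rules: C_R_ (12) → red; C_rr (4) → yellow
Phenotype counts (out of 16): 12 red, 4 yellow
yellow: 4 out of 16 → fraction 1/4
Expected count = 1/4 × 768 = 192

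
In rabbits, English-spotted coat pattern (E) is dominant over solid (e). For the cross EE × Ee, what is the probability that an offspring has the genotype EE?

Punnett square for EE × Ee:
Offspring genotypes: 2 EE, 2 Ee
Total offspring: 4
Count with target: 2
Probability: 2/4 = 1/2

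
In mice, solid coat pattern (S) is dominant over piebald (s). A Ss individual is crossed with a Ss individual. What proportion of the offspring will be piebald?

Punnett square for Ss × Ss:
Offspring genotypes: 1 SS, 2 Ss, 1 ss
solid: 3, piebald: 1
piebald: 1 out of 4
Probability: 1/4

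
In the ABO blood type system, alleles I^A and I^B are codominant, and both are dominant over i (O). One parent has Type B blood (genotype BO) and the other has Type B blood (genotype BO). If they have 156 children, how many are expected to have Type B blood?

Cross: BO × BO
Possible offspring genotypes: 1 BB, 2 BO, 1 OO
Blood type counts: 3 Type B, 1 Type O
Probability of Type B: 3/4
Expected count = 3/4 × 156 = 117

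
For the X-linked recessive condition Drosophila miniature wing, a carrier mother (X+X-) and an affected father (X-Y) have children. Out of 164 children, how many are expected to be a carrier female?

Cross: X+X- × X-Y
Offspring: 1 X+X-, 1 X+Y, 1 X-X-, 1 X-Y
Probability of a carrier female: 1/4
Expected count = 1/4 × 164 = 41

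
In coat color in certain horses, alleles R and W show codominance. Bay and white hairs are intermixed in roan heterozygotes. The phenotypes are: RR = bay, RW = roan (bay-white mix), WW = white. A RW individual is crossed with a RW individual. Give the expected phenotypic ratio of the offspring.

Punnett square for RW × RW:
Offspring genotypes: 1 RR, 2 RW, 1 WW
Phenotype counts: 1 bay, 2 roan (bay-white mix), 1 white
Ratio: 1 bay : 2 roan (bay-white mix) : 1 white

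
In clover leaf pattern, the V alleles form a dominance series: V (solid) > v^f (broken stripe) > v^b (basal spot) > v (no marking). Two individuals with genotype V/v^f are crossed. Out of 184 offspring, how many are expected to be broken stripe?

Cross: V/v^f × V/v^f
Allele dominance: V > v^f > v^b > v
Offspring genotypes: 1 V/V, 2 V/v^f, 1 v^f/v^f
Phenotype counts: 3 solid, 1 broken stripe
broken stripe: 1 out of 4 → fraction 1/4
Expected count = 1/4 × 184 = 46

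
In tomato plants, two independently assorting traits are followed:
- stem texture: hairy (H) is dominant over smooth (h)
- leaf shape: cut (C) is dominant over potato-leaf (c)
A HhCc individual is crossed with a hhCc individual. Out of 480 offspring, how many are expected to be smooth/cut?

Dihybrid cross HhCc × hhCc — consider each gene separately:
stem texture: Hh × hh → 2 Hh, 2 hh → 2 H_ : 2 hh (out of 4)
leaf shape: Cc × Cc → 1 CC, 2 Cc, 1 cc → 3 C_ : 1 cc (out of 4)
Combine (counts out of 4 × 4 = 16): hairy/cut (H_C_) = 2×3 = 6; hairy/potato-leaf (H_cc) = 2×1 = 2; smooth/cut (hhC_) = 2×3 = 6; smooth/potato-leaf (hhcc) = 2×1 = 2
Phenotype counts (out of 16): 6 hairy/cut, 2 hairy/potato-leaf, 6 smooth/cut, 2 smooth/potato-leaf
smooth/cut: 6 out of 16 → fraction 3/8
Expected count = 3/8 × 480 = 180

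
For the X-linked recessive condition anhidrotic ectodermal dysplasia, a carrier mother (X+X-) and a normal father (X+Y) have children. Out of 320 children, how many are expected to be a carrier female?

Cross: X+X- × X+Y
Offspring: 1 X+X+, 1 X+Y, 1 X+X-, 1 X-Y
Probability of a carrier female: 1/4
Expected count = 1/4 × 320 = 80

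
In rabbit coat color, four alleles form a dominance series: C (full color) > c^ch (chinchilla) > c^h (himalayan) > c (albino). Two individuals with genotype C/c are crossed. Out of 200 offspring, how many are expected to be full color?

Cross: C/c × C/c
Allele dominance: C > c^ch > c^h > c
Offspring genotypes: 1 C/C, 2 C/c, 1 c/c
Phenotype counts: 3 full color, 1 albino
full color: 3 out of 4 → fraction 3/4
Expected count = 3/4 × 200 = 150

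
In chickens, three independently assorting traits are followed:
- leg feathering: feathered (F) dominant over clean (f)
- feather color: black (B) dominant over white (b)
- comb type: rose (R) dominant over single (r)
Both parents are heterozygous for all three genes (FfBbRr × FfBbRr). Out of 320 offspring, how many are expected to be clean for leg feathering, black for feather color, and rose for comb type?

Trihybrid cross: FfBbRr × FfBbRr
Each trait segregates independently with a 3:1 phenotypic ratio, so each gene contributes 3/4 (dominant) or 1/4 (recessive).
Target: clean (leg feathering), black (feather color), rose (comb type)
Probability = product of independent per-trait probabilities
= 1/4 × 3/4 × 3/4 = 9/64
Expected count = 9/64 × 320 = 45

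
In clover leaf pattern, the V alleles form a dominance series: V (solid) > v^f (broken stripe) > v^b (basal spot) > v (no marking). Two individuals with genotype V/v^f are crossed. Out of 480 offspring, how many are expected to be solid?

Cross: V/v^f × V/v^f
Allele dominance: V > v^f > v^b > v
Offspring genotypes: 1 V/V, 2 V/v^f, 1 v^f/v^f
Phenotype counts: 3 solid, 1 broken stripe
solid: 3 out of 4 → fraction 3/4
Expected count = 3/4 × 480 = 360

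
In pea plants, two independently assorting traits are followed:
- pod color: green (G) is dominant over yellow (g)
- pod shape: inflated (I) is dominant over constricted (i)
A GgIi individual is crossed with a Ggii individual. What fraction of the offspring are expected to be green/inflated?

Dihybrid cross GgIi × Ggii — consider each gene separately:
pod color: Gg × Gg → 1 GG, 2 Gg, 1 gg → 3 G_ : 1 gg (out of 4)
pod shape: Ii × ii → 2 Ii, 2 ii → 2 I_ : 2 ii (out of 4)
Combine (counts out of 4 × 4 = 16): green/inflated (G_I_) = 3×2 = 6; green/constricted (G_ii) = 3×2 = 6; yellow/inflated (ggI_) = 1×2 = 2; yellow/constricted (ggii) = 1×2 = 2
Phenotype counts (out of 16): 6 green/inflated, 6 green/constricted, 2 yellow/inflated, 2 yellow/constricted
green/inflated: 6 out of 16
Probability: 6/16 = 3/8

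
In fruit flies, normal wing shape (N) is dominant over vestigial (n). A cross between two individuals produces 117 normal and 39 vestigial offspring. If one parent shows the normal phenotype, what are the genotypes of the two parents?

Observed offspring: 117 normal, 39 vestigial
The observed ratio simplifies to 3:1. Vestigial (nn) offspring appear, so each parent must contribute one n allele. The parent stated to show normal carries N, so it is Nn. The other parent is then either Nn or nn: Nn × nn would give a 1:1 split, whereas Nn × Nn gives 3:1 — matching the data. So both parents are heterozygous (Nn × Nn).
Parent genotypes: Nn × Nn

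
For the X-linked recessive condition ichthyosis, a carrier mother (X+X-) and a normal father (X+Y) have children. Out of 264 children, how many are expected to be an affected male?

Cross: X+X- × X+Y
Offspring: 1 X+X+, 1 X+Y, 1 X+X-, 1 X-Y
Probability of an affected male: 1/4
Expected count = 1/4 × 264 = 66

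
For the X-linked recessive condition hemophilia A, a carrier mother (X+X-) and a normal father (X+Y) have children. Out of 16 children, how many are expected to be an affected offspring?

Cross: X+X- × X+Y
Offspring: 1 X+X+, 1 X+Y, 1 X+X-, 1 X-Y
Probability of an affected offspring: 1/4
Expected count = 1/4 × 16 = 4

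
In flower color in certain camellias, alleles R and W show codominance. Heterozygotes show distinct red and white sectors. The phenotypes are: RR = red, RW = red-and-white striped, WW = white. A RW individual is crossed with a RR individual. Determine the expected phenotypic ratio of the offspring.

Punnett square for RW × RR:
Offspring genotypes: 2 RR, 2 RW
Phenotype counts: 2 red, 2 red-and-white striped
Ratio: 1 red : 1 red-and-white striped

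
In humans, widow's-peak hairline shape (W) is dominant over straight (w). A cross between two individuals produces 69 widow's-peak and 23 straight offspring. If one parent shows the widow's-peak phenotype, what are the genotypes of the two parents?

Observed offspring: 69 widow's-peak, 23 straight
The observed ratio simplifies to 3:1. Straight (ww) offspring appear, so each parent must contribute one w allele. The parent stated to show widow's-peak carries W, so it is Ww. The other parent is then either Ww or ww: Ww × ww would give a 1:1 split, whereas Ww × Ww gives 3:1 — matching the data. So both parents are heterozygous (Ww × Ww).
Parent genotypes: Ww × Ww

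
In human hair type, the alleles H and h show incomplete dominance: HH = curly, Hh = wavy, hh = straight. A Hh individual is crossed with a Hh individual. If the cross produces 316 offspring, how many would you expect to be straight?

Punnett square for Hh × Hh:
Offspring genotypes: 1 HH, 2 Hh, 1 hh
Phenotype counts: 1 curly, 2 wavy, 1 straight
straight: 1 out of 4 → fraction 1/4
Expected count = 1/4 × 316 = 79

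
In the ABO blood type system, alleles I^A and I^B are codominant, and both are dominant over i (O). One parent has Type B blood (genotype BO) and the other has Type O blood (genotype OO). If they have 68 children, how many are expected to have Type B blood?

Cross: BO × OO
Possible offspring genotypes: 2 BO, 2 OO
Blood type counts: 2 Type B, 2 Type O
Probability of Type B: 2/4 = 1/2
Expected count = 1/2 × 68 = 34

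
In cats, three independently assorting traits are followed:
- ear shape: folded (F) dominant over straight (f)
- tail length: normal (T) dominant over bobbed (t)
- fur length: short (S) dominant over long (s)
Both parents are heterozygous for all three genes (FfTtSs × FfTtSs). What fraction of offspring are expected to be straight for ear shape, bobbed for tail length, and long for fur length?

Trihybrid cross: FfTtSs × FfTtSs
Each trait segregates independently with a 3:1 phenotypic ratio, so each gene contributes 3/4 (dominant) or 1/4 (recessive).
Target: straight (ear shape), bobbed (tail length), long (fur length)
Probability = product of independent per-trait probabilities
= 1/4 × 1/4 × 1/4 = 1/64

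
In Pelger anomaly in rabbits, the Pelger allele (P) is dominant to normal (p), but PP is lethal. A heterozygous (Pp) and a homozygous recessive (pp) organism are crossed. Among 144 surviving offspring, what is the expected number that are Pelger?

Cross: Pp × pp
Punnett square offspring (before lethality): 2 Pp, 2 pp
No PP offspring are produced in this cross.
Pelger: 2 out of 4 → fraction 1/2
Expected count = 1/2 × 144 = 72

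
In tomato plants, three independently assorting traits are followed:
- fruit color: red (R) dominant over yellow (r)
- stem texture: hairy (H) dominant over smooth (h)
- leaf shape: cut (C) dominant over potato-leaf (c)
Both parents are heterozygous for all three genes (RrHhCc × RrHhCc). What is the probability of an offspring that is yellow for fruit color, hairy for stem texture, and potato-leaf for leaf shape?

Trihybrid cross: RrHhCc × RrHhCc
Each trait segregates independently with a 3:1 phenotypic ratio, so each gene contributes 3/4 (dominant) or 1/4 (recessive).
Target: yellow (fruit color), hairy (stem texture), potato-leaf (leaf shape)
Probability = product of independent per-trait probabilities
= 1/4 × 3/4 × 1/4 = 3/64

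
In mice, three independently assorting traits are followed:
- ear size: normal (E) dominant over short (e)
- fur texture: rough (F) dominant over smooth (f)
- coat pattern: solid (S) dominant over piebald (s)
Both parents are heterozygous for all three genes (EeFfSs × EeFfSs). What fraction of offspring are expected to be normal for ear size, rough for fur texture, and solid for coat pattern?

Trihybrid cross: EeFfSs × EeFfSs
Each trait segregates independently with a 3:1 phenotypic ratio, so each gene contributes 3/4 (dominant) or 1/4 (recessive).
Target: normal (ear size), rough (fur texture), solid (coat pattern)
Probability = product of independent per-trait probabilities
= 3/4 × 3/4 × 3/4 = 27/64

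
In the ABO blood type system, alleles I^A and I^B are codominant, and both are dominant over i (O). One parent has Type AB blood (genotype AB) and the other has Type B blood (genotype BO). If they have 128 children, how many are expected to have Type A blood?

Cross: AB × BO
Possible offspring genotypes: 1 AB, 1 AO, 1 BB, 1 BO
Blood type counts: 1 Type AB, 1 Type A, 2 Type B
Probability of Type A: 1/4
Expected count = 1/4 × 128 = 32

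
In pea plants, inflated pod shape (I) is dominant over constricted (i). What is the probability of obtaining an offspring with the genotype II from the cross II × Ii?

Punnett square for II × Ii:
Offspring genotypes: 2 II, 2 Ii
Total offspring: 4
Count with target: 2
Probability: 2/4 = 1/2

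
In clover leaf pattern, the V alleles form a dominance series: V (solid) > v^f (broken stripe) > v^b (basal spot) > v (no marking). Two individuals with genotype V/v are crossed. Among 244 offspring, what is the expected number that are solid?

Cross: V/v × V/v
Allele dominance: V > v^f > v^b > v
Offspring genotypes: 1 V/V, 2 V/v, 1 v/v
Phenotype counts: 3 solid, 1 unmarked
solid: 3 out of 4 → fraction 3/4
Expected count = 3/4 × 244 = 183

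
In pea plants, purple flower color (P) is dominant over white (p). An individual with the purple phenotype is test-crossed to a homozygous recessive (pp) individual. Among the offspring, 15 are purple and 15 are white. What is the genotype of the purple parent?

Test cross: ? × pp
Offspring: 15 purple, 15 white — approximately 1:1.
A 1:1 ratio in a test cross indicates the unknown parent is heterozygous (Pp).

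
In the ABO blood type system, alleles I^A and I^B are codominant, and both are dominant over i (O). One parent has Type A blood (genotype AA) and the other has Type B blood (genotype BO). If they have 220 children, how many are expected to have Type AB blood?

Cross: AA × BO
Possible offspring genotypes: 2 AB, 2 AO
Blood type counts: 2 Type AB, 2 Type A
Probability of Type AB: 2/4 = 1/2
Expected count = 1/2 × 220 = 110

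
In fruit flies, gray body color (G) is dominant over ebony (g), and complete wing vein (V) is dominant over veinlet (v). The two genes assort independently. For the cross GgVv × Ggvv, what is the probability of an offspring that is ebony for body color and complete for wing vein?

Dihybrid cross GgVv × Ggvv — consider each gene separately:
body color: Gg × Gg → 1 GG, 2 Gg, 1 gg → 3 G_ : 1 gg (out of 4)
wing vein: Vv × vv → 2 Vv, 2 vv → 2 V_ : 2 vv (out of 4)
Looking for: ebony (gg) and complete (V_)
P(ebony) = 1/4, P(complete) = 2/4
P(both) = 1/4 × 2/4 = 2/16 = 1/8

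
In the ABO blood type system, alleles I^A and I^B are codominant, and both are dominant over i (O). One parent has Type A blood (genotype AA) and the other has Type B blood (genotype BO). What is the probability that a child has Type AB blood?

Cross: AA × BO
Possible offspring genotypes: 2 AB, 2 AO
Blood type counts: 2 Type AB, 2 Type A
Probability of Type AB: 2/4 = 1/2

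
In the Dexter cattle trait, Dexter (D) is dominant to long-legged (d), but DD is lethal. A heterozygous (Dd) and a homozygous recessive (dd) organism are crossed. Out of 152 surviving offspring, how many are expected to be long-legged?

Cross: Dd × dd
Punnett square offspring (before lethality): 2 Dd, 2 dd
No DD offspring are produced in this cross.
long-legged: 2 out of 4 → fraction 1/2
Expected count = 1/2 × 152 = 76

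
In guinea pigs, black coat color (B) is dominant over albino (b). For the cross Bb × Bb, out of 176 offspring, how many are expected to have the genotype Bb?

Punnett square for Bb × Bb:
Offspring genotypes: 1 BB, 2 Bb, 1 bb
Total offspring: 4
Count with target: 2
Probability: 2/4 = 1/2
Expected count = 1/2 × 176 = 88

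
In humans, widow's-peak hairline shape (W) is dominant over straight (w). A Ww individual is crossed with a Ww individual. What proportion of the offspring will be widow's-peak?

Punnett square for Ww × Ww:
Offspring genotypes: 1 WW, 2 Ww, 1 ww
widow's-peak: 3, straight: 1
widow's-peak: 3 out of 4
Probability: 3/4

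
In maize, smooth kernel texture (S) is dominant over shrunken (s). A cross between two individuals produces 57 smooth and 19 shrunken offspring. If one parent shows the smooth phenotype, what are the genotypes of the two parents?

Observed offspring: 57 smooth, 19 shrunken
The observed ratio simplifies to 3:1. Shrunken (ss) offspring appear, so each parent must contribute one s allele. The parent stated to show smooth carries S, so it is Ss. The other parent is then either Ss or ss: Ss × ss would give a 1:1 split, whereas Ss × Ss gives 3:1 — matching the data. So both parents are heterozygous (Ss × Ss).
Parent genotypes: Ss × Ss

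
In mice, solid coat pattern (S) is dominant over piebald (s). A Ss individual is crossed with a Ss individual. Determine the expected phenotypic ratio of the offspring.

Punnett square for Ss × Ss:
Offspring genotypes: 1 SS, 2 Ss, 1 ss
solid: 3, piebald: 1
Ratio: 3:1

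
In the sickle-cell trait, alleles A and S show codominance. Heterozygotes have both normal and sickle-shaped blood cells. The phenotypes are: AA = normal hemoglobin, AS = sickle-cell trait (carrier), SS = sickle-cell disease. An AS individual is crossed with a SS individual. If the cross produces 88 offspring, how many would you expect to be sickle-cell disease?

Punnett square for AS × SS:
Offspring genotypes: 2 AS, 2 SS
Phenotype counts: 2 sickle-cell trait (carrier), 2 sickle-cell disease
sickle-cell disease: 2 out of 4 → fraction 1/2
Expected count = 1/2 × 88 = 44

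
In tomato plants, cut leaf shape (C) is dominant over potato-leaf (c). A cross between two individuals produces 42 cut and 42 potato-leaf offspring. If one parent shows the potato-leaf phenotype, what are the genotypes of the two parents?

Observed offspring: 42 cut, 42 potato-leaf
The observed ratio simplifies to 1:1. One parent shows potato-leaf, so its genotype must be cc. A 1:1 offspring split requires the other parent to be heterozygous (Cc).
Parent genotypes: cc × Cc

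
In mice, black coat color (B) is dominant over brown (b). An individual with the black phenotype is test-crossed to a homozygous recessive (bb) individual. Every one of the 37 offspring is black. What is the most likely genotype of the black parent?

Test cross: ? × bb
All offspring are black.
If the unknown parent were heterozygous (Bb), about half of 37 offspring would be brown; none are. The unknown parent is most likely homozygous dominant (BB).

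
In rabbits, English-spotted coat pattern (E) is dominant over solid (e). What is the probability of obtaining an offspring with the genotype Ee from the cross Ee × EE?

Punnett square for Ee × EE:
Offspring genotypes: 2 EE, 2 Ee
Total offspring: 4
Count with target: 2
Probability: 2/4 = 1/2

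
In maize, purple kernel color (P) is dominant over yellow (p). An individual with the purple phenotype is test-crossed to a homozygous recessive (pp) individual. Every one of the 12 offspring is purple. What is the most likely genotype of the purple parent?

Test cross: ? × pp
All offspring are purple.
If the unknown parent were heterozygous (Pp), about half of 12 offspring would be yellow; none are. The unknown parent is most likely homozygous dominant (PP).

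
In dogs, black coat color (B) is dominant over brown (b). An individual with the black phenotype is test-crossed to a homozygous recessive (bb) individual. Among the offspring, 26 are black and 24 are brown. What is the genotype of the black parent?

Test cross: ? × bb
Offspring: 26 black, 24 brown — approximately 1:1.
A 1:1 ratio in a test cross indicates the unknown parent is heterozygous (Bb).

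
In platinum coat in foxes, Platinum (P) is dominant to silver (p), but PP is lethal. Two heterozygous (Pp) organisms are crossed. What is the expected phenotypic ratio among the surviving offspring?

Cross: Pp × Pp
Punnett square offspring (before lethality): 1 PP, 2 Pp, 1 pp
The PP genotype is lethal (embryos die); surviving offspring: 2 Pp, 1 pp
Ratio: 2 platinum : 1 silver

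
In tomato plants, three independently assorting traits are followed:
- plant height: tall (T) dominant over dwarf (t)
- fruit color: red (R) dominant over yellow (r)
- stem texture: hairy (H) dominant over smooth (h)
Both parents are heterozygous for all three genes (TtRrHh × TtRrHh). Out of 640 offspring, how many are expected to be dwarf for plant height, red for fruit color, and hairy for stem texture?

Trihybrid cross: TtRrHh × TtRrHh
Each trait segregates independently with a 3:1 phenotypic ratio, so each gene contributes 3/4 (dominant) or 1/4 (recessive).
Target: dwarf (plant height), red (fruit color), hairy (stem texture)
Probability = product of independent per-trait probabilities
= 1/4 × 3/4 × 3/4 = 9/64
Expected count = 9/64 × 640 = 90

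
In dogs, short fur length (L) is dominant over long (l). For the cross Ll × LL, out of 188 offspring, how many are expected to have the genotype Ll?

Punnett square for Ll × LL:
Offspring genotypes: 2 LL, 2 Ll
Total offspring: 4
Count with target: 2
Probability: 2/4 = 1/2
Expected count = 1/2 × 188 = 94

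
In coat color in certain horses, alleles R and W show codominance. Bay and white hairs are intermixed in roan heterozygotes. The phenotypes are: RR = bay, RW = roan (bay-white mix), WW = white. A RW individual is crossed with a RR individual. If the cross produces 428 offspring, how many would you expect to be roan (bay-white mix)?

Punnett square for RW × RR:
Offspring genotypes: 2 RR, 2 RW
Phenotype counts: 2 bay, 2 roan (bay-white mix)
roan (bay-white mix): 2 out of 4 → fraction 1/2
Expected count = 1/2 × 428 = 214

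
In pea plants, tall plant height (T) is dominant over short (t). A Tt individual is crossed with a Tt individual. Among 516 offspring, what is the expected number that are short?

Punnett square for Tt × Tt:
Offspring genotypes: 1 TT, 2 Tt, 1 tt
tall: 3, short: 1
short: 1 out of 4 → fraction 1/4
Expected count = 1/4 × 516 = 129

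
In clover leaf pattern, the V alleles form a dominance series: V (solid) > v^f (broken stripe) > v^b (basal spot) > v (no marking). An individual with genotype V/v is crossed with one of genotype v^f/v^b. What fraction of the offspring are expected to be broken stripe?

Cross: V/v × v^f/v^b
Allele dominance: V > v^f > v^b > v
Offspring genotypes: 1 V/v^f, 1 V/v^b, 1 v^f/v, 1 v^b/v
Phenotype counts: 2 solid, 1 broken stripe, 1 basal spot
broken stripe: 1 out of 4
Probability: 1/4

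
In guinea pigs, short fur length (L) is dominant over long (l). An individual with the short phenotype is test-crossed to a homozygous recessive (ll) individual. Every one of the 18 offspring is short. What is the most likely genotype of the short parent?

Test cross: ? × ll
All offspring are short.
If the unknown parent were heterozygous (Ll), about half of 18 offspring would be long; none are. The unknown parent is most likely homozygous dominant (LL).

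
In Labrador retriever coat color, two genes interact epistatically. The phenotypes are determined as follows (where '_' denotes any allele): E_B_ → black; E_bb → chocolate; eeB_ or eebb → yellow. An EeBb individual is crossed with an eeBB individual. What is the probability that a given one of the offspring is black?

Cross: EeBb × eeBB — consider each gene separately:
E gene: Ee × ee → 2 Ee, 2 ee → 2 E_ : 2 ee (out of 4)
B gene: Bb × BB → 2 BB, 2 Bb → 4 B_ (out of 4)
Genotype classes (out of 4 × 4 = 16): E_B_ = 2×4 = 8; eeB_ = 2×4 = 8
Apply the phenotype rules: E_B_ (8) → black; eeB_ (8) → yellow
Phenotype counts (out of 16): 8 black, 8 yellow
black: 8 out of 16
Probability: 8/16 = 1/2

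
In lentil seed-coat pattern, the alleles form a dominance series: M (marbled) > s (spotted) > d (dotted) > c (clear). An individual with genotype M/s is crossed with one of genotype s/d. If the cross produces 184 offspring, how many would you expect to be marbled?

Cross: M/s × s/d
Allele dominance: M > s > d > c
Offspring genotypes: 1 M/s, 1 M/d, 1 s/s, 1 s/d
Phenotype counts: 2 marbled, 2 spotted
marbled: 2 out of 4 → fraction 1/2
Expected count = 1/2 × 184 = 92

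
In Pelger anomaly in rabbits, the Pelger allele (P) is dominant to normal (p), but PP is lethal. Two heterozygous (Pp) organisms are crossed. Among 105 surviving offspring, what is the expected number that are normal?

Cross: Pp × Pp
Punnett square offspring (before lethality): 1 PP, 2 Pp, 1 pp
The PP genotype is lethal (embryos die); surviving offspring: 2 Pp, 1 pp
normal: 1 out of 3 → fraction 1/3
Expected count = 1/3 × 105 = 35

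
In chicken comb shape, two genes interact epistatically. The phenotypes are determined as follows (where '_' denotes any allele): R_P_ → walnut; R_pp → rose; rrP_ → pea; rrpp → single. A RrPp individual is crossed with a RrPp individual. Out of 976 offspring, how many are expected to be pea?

Cross: RrPp × RrPp — consider each gene separately:
R gene: Rr × Rr → 1 RR, 2 Rr, 1 rr → 3 R_ : 1 rr (out of 4)
P gene: Pp × Pp → 1 PP, 2 Pp, 1 pp → 3 P_ : 1 pp (out of 4)
Genotype classes (out of 4 × 4 = 16): R_P_ = 3×3 = 9; R_pp = 3×1 = 3; rrP_ = 1×3 = 3; rrpp = 1×1 = 1
Apply the phenotype rules: R_P_ (9) → walnut; R_pp (3) → rose; rrP_ (3) → pea; rrpp (1) → single
Phenotype counts (out of 16): 9 walnut, 3 rose, 3 pea, 1 single
pea: 3 out of 16 → fraction 3/16
Expected count = 3/16 × 976 = 183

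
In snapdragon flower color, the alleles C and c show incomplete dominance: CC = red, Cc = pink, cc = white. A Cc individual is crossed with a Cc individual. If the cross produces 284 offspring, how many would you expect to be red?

Punnett square for Cc × Cc:
Offspring genotypes: 1 CC, 2 Cc, 1 cc
Phenotype counts: 1 red, 2 pink, 1 white
red: 1 out of 4 → fraction 1/4
Expected count = 1/4 × 284 = 71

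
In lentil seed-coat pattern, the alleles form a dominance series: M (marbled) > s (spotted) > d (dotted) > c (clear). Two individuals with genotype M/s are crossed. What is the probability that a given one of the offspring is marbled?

Cross: M/s × M/s
Allele dominance: M > s > d > c
Offspring genotypes: 1 M/M, 2 M/s, 1 s/s
Phenotype counts: 3 marbled, 1 spotted
marbled: 3 out of 4
Probability: 3/4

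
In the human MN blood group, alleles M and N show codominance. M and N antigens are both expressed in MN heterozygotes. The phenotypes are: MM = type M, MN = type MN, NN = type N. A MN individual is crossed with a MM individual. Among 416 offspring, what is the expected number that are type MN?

Punnett square for MN × MM:
Offspring genotypes: 2 MM, 2 MN
Phenotype counts: 2 type M, 2 type MN
type MN: 2 out of 4 → fraction 1/2
Expected count = 1/2 × 416 = 208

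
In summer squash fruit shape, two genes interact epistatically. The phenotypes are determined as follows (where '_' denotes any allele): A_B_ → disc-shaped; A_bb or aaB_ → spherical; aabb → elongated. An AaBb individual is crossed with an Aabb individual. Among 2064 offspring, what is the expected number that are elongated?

Cross: AaBb × Aabb — consider each gene separately:
A gene: Aa × Aa → 1 AA, 2 Aa, 1 aa → 3 A_ : 1 aa (out of 4)
B gene: Bb × bb → 2 Bb, 2 bb → 2 B_ : 2 bb (out of 4)
Genotype classes (out of 4 × 4 = 16): A_B_ = 3×2 = 6; A_bb = 3×2 = 6; aaB_ = 1×2 = 2; aabb = 1×2 = 2
Apply the phenotype rules: A_B_ (6) → disc-shaped; A_bb (6) + aaB_ (2) → spherical; aabb (2) → elongated
Phenotype counts (out of 16): 6 disc-shaped, 8 spherical, 2 elongated
elongated: 2 out of 16 → fraction 1/8
Expected count = 1/8 × 2064 = 258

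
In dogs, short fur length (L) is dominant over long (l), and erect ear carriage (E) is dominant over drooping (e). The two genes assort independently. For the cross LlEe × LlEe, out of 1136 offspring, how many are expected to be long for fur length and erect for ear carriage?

Dihybrid cross LlEe × LlEe — consider each gene separately:
fur length: Ll × Ll → 1 LL, 2 Ll, 1 ll → 3 L_ : 1 ll (out of 4)
ear carriage: Ee × Ee → 1 EE, 2 Ee, 1 ee → 3 E_ : 1 ee (out of 4)
Looking for: long (ll) and erect (E_)
P(long) = 1/4, P(erect) = 3/4
P(both) = 1/4 × 3/4 = 3/16
Expected count = 3/16 × 1136 = 213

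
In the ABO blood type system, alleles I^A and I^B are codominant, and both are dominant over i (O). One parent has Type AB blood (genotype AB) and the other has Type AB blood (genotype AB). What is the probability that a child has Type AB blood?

Cross: AB × AB
Possible offspring genotypes: 1 AA, 2 AB, 1 BB
Blood type counts: 1 Type A, 2 Type AB, 1 Type B
Probability of Type AB: 2/4 = 1/2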